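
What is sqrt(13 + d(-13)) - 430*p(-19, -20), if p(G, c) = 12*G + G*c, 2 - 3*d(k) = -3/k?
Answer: -65360 + sqrt(20670)/39 ≈ -65356.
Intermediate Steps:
d(k) = 2/3 + 1/k (d(k) = 2/3 - (-1)/k = 2/3 + 1/k)
sqrt(13 + d(-13)) - 430*p(-19, -20) = sqrt(13 + (2/3 + 1/(-13))) - (-8170)*(12 - 20) = sqrt(13 + (2/3 - 1/13)) - (-8170)*(-8) = sqrt(13 + 23/39) - 430*152 = sqrt(530/39) - 65360 = sqrt(20670)/39 - 65360 = -65360 + sqrt(20670)/39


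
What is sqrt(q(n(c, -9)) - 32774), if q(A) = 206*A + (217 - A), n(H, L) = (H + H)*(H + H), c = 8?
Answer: sqrt(19923) ≈ 141.15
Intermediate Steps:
n(H, L) = 4*H**2 (n(H, L) = (2*H)*(2*H) = 4*H**2)
q(A) = 217 + 205*A
sqrt(q(n(c, -9)) - 32774) = sqrt((217 + 205*(4*8**2)) - 32774) = sqrt((217 + 205*(4*64)) - 32774) = sqrt((217 + 205*256) - 32774) = sqrt((217 + 52480) - 32774) = sqrt(52697 - 32774) = sqrt(19923)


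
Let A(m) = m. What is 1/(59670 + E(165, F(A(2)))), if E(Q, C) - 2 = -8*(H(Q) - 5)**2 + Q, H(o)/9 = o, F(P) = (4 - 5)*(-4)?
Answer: -1/17463363 ≈ -5.7263e-8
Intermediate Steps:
F(P) = 4 (F(P) = -1*(-4) = 4)
H(o) = 9*o
E(Q, C) = 2 + Q - 8*(-5 + 9*Q)**2 (E(Q, C) = 2 + (-8*(9*Q - 5)**2 + Q) = 2 + (-8*(-5 + 9*Q)**2 + Q) = 2 + (Q - 8*(-5 + 9*Q)**2) = 2 + Q - 8*(-5 + 9*Q)**2)
1/(59670 + E(165, F(A(2)))) = 1/(59670 + (-198 - 648*165**2 + 721*165)) = 1/(59670 + (-198 - 648*27225 + 118965)) = 1/(59670 + (-198 - 17641800 + 118965)) = 1/(59670 - 17523033) = 1/(-17463363) = -1/17463363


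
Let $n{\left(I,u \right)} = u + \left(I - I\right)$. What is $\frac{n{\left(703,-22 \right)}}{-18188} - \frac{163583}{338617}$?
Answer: $- \frac{1483899015}{3079382998} \approx -0.48188$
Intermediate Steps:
$n{\left(I,u \right)} = u$ ($n{\left(I,u \right)} = u + 0 = u$)
$\frac{n{\left(703,-22 \right)}}{-18188} - \frac{163583}{338617} = - \frac{22}{-18188} - \frac{163583}{338617} = \left(-22\right) \left(- \frac{1}{18188}\right) - \frac{163583}{338617} = \frac{11}{9094} - \frac{163583}{338617} = - \frac{1483899015}{3079382998}$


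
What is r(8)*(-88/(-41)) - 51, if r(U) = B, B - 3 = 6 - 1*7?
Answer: -1915/41 ≈ -46.707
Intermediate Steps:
B = 2 (B = 3 + (6 - 1*7) = 3 + (6 - 7) = 3 - 1 = 2)
r(U) = 2
r(8)*(-88/(-41)) - 51 = 2*(-88/(-41)) - 51 = 2*(-88*(-1/41)) - 51 = 2*(88/41) - 51 = 176/41 - 51 = -1915/41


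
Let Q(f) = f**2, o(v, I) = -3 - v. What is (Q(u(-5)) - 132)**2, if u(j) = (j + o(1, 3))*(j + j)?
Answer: 63489024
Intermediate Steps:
u(j) = 2*j*(-4 + j) (u(j) = (j + (-3 - 1*1))*(j + j) = (j + (-3 - 1))*(2*j) = (j - 4)*(2*j) = (-4 + j)*(2*j) = 2*j*(-4 + j))
(Q(u(-5)) - 132)**2 = ((2*(-5)*(-4 - 5))**2 - 132)**2 = ((2*(-5)*(-9))**2 - 132)**2 = (90**2 - 132)**2 = (8100 - 132)**2 = 7968**2 = 63489024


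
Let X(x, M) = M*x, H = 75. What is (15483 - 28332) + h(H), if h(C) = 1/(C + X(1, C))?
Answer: -1927349/150 ≈ -12849.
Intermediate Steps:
h(C) = 1/(2*C) (h(C) = 1/(C + C*1) = 1/(C + C) = 1/(2*C))
(15483 - 28332) + h(H) = (15483 - 28332) + (1/2)/75 = -12849 + (1/2)*(1/75) = -12849 + 1/150 = -1927349/150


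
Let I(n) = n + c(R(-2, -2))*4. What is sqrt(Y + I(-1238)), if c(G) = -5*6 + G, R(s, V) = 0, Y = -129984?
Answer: I*sqrt(131342) ≈ 362.41*I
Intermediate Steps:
c(G) = -30 + G
I(n) = -120 + n (I(n) = n + (-30 + 0)*4 = n - 30*4 = n - 120 = -120 + n)
sqrt(Y + I(-1238)) = sqrt(-129984 + (-120 - 1238)) = sqrt(-129984 - 1358) = sqrt(-131342) = I*sqrt(131342)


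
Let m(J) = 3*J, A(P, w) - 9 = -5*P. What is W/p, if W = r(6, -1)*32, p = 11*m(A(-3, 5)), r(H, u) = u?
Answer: -4/99 ≈ -0.040404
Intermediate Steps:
A(P, w) = 9 - 5*P
p = 792 (p = 11*(3*(9 - 5*(-3))) = 11*(3*(9 + 15)) = 11*(3*24) = 11*72 = 792)
W = -32 (W = -1*32 = -32)
W/p = -32/792 = -32*1/792 = -4/99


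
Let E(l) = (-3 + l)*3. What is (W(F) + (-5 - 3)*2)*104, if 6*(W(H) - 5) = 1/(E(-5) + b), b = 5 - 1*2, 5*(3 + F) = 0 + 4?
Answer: -72124/63 ≈ -1144.8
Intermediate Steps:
F = -11/5 (F = -3 + (0 + 4)/5 = -3 + (⅕)*4 = -3 + ⅘ = -11/5 ≈ -2.2000)
b = 3 (b = 5 - 2 = 3)
E(l) = -9 + 3*l
W(H) = 629/126 (W(H) = 5 + 1/(6*((-9 + 3*(-5)) + 3)) = 5 + 1/(6*((-9 - 15) + 3)) = 5 + 1/(6*(-24 + 3)) = 5 + (⅙)/(-21) = 5 + (⅙)*(-1/21) = 5 - 1/126 = 629/126)
(W(F) + (-5 - 3)*2)*104 = (629/126 + (-5 - 3)*2)*104 = (629/126 - 8*2)*104 = (629/126 - 16)*104 = -1387/126*104 = -72124/63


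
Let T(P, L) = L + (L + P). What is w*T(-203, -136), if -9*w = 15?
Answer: 2375/3 ≈ 791.67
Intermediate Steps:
w = -5/3 (w = -1/9*15 = -5/3 ≈ -1.6667)
T(P, L) = P + 2*L
w*T(-203, -136) = -5*(-203 + 2*(-136))/3 = -5*(-203 - 272)/3 = -5/3*(-475) = 2375/3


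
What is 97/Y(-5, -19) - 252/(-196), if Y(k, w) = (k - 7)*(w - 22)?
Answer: 5107/3444 ≈ 1.4829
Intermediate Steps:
Y(k, w) = (-22 + w)*(-7 + k) (Y(k, w) = (-7 + k)*(-22 + w) = (-22 + w)*(-7 + k))
97/Y(-5, -19) - 252/(-196) = 97/(154 - 22*(-5) - 7*(-19) - 5*(-19)) - 252/(-196) = 97/(154 + 110 + 133 + 95) - 252*(-1/196) = 97/492 + 9/7 = 5107/3444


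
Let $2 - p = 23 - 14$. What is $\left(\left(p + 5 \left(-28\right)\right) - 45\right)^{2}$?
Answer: $36864$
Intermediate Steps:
$p = -7$ ($p = 2 - \left(23 - 14\right) = 2 - 9 = -7$)
$\left(\left(p + 5 \left(-28\right)\right) - 45\right)^{2} = \left(\left(-7 + 5 \left(-28\right)\right) - 45\right)^{2} = \left(\left(-7 - 140\right) - 45\right)^{2} = \left(-147 - 45\right)^{2} = \left(-192\right)^{2} = 36864$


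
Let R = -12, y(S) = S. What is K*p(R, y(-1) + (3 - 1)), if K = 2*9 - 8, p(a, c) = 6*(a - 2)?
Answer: -840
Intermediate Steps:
p(a, c) = -12 + 6*a (p(a, c) = 6*(-2 + a) = -12 + 6*a)
K = 10 (K = 18 - 8 = 10)
K*p(R, y(-1) + (3 - 1)) = 10*(-12 + 6*(-12)) = 10*(-12 - 72) = 10*(-84) = -840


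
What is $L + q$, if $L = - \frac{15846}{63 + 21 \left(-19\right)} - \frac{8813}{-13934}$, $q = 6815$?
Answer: $\frac{2677532491}{390152} \approx 6862.8$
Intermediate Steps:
$L = \frac{18646611}{390152}$ ($L = - \frac{15846}{63 - 399} - - \frac{8813}{13934} = - \frac{15846}{-336} + \frac{8813}{13934} = \left(-15846\right) \left(- \frac{1}{336}\right) + \frac{8813}{13934} = \frac{2641}{56} + \frac{8813}{13934} = \frac{18646611}{390152} \approx 47.793$)
$L + q = \frac{18646611}{390152} + 6815 = \frac{2677532491}{390152}$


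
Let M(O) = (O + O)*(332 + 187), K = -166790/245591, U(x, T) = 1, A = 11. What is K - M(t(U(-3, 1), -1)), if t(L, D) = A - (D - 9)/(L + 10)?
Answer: -33396807688/2701501 ≈ -12362.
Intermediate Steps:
t(L, D) = 11 - (-9 + D)/(10 + L) (t(L, D) = 11 - (D - 9)/(L + 10) = 11 - (-9 + D)/(10 + L))
K = -166790/245591 (K = -166790*1/245591 = -166790/245591 ≈ -0.67914)
M(O) = 1038*O (M(O) = (2*O)*519 = 1038*O)
K - M(t(U(-3, 1), -1)) = -166790/245591 - 1038*(119 - 1*(-1) + 11*1)/(10 + 1) = -166790/245591 - 1038*(119 + 1 + 11)/11 = -166790/245591 - 1038*(1/11)*131 = -166790/245591 - 1038*131/11 = -166790/245591 - 1*135978/11 = -166790/245591 - 135978/11 = -33396807688/2701501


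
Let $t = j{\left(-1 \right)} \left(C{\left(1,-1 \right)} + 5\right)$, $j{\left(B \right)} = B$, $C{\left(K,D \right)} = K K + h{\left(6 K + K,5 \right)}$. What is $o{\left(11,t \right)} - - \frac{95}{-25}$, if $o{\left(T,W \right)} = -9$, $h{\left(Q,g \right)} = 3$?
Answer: $- \frac{64}{5} \approx -12.8$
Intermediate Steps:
$C{\left(K,D \right)} = 3 + K^{2}$ ($C{\left(K,D \right)} = K K + 3 = K^{2} + 3 = 3 + K^{2}$)
$t = -9$ ($t = - (\left(3 + 1^{2}\right) + 5) = - (\left(3 + 1\right) + 5) = - (4 + 5) = \left(-1\right) 9 = -9$)
$o{\left(11,t \right)} - - \frac{95}{-25} = -9 - - \frac{95}{-25} = -9 - \left(-95\right) \left(- \frac{1}{25}\right) = -9 - \frac{19}{5} = - \frac{64}{5}$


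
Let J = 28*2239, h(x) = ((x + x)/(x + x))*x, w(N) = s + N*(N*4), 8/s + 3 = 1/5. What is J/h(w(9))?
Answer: 109711/562 ≈ 195.22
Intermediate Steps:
s = -20/7 (s = 8/(-3 + 1/5) = 8/(-3 + ⅕) = 8/(-14/5) = 8*(-5/14) = -20/7 ≈ -2.8571)
w(N) = -20/7 + 4*N² (w(N) = -20/7 + N*(N*4) = -20/7 + N*(4*N) = -20/7 + 4*N²)
h(x) = x (h(x) = ((2*x)/((2*x)))*x = ((2*x)*(1/(2*x)))*x = 1*x = x)
J = 62692
J/h(w(9)) = 62692/(-20/7 + 4*9²) = 62692/(-20/7 + 4*81) = 62692/(-20/7 + 324) = 62692/(2248/7) = 62692*(7/2248) = 109711/562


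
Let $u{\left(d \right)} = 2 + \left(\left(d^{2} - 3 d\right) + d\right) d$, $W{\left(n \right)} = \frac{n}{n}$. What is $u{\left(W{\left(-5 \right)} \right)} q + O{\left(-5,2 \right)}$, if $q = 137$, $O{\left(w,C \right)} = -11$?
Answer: $126$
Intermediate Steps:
$W{\left(n \right)} = 1$
$u{\left(d \right)} = 2 + d \left(d^{2} - 2 d\right)$ ($u{\left(d \right)} = 2 + \left(d^{2} - 2 d\right) d = 2 + d \left(d^{2} - 2 d\right)$)
$u{\left(W{\left(-5 \right)} \right)} q + O{\left(-5,2 \right)} = \left(2 + 1^{3} - 2 \cdot 1^{2}\right) 137 - 11 = \left(2 + 1 - 2\right) 137 - 11 = 1 \cdot 137 - 11 = 137 - 11 = 126$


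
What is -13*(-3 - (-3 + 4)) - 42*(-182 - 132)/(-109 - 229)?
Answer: 2194/169 ≈ 12.982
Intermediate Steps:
-13*(-3 - (-3 + 4)) - 42*(-182 - 132)/(-109 - 229) = -13*(-3 - 1*1) - (-13188)/(-338) = -13*(-3 - 1) - (-13188)*(-1)/338 = -13*(-4) - 42*157/169 = 52 - 6594/169 = 2194/169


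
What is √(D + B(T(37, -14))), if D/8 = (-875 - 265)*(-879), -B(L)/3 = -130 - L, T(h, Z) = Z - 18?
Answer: √8016774 ≈ 2831.4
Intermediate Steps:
T(h, Z) = -18 + Z
B(L) = 390 + 3*L (B(L) = -3*(-130 - L) = 390 + 3*L)
D = 8016480 (D = 8*((-875 - 265)*(-879)) = 8*(-1140*(-879)) = 8*1002060 = 8016480)
√(D + B(T(37, -14))) = √(8016480 + (390 + 3*(-18 - 14))) = √(8016480 + (390 + 3*(-32))) = √(8016480 + (390 - 96)) = √(8016480 + 294) = √8016774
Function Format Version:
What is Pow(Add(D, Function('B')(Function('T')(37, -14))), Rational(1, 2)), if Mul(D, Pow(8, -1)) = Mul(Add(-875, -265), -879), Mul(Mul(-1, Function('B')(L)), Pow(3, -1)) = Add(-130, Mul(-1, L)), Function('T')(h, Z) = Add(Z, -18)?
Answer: Pow(8016774, Rational(1, 2)) ≈ 2831.4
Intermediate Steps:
Function('T')(h, Z) = Add(-18, Z)
Function('B')(L) = Add(390, Mul(3, L)) (Function('B')(L) = Mul(-3, Add(-130, Mul(-1, L))) = Add(390, Mul(3, L)))
D = 8016480 (D = Mul(8, Mul(Add(-875, -265), -879)) = Mul(8, Mul(-1140, -879)) = Mul(8, 1002060) = 8016480)
Pow(Add(D, Function('B')(Function('T')(37, -14))), Rational(1, 2)) = Pow(Add(8016480, Add(390, Mul(3, Add(-18, -14)))), Rational(1, 2)) = Pow(Add(8016480, Add(390, Mul(3, -32))), Rational(1, 2)) = Pow(Add(8016480, Add(390, -96)), Rational(1, 2)) = Pow(Add(8016480, 294), Rational(1, 2)) = Pow(8016774, Rational(1, 2))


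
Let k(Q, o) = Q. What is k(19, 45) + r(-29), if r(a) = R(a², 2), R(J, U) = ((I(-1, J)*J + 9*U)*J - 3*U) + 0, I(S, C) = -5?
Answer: -3521254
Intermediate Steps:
R(J, U) = -3*U + J*(-5*J + 9*U) (R(J, U) = ((-5*J + 9*U)*J - 3*U) + 0 = (J*(-5*J + 9*U) - 3*U) + 0 = (-3*U + J*(-5*J + 9*U)) + 0 = -3*U + J*(-5*J + 9*U))
r(a) = -6 - 5*a⁴ + 18*a² (r(a) = -5*a⁴ - 3*2 + 9*a²*2 = -5*a⁴ - 6 + 18*a² = -6 - 5*a⁴ + 18*a²)
k(19, 45) + r(-29) = 19 + (-6 - 5*(-29)⁴ + 18*(-29)²) = 19 + (-6 - 5*707281 + 18*841) = 19 + (-6 - 3536405 + 15138) = 19 - 3521273 = -3521254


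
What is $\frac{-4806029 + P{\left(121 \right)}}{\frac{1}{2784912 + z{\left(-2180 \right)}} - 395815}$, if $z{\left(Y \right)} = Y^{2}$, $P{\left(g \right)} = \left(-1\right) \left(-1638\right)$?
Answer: $\frac{36212193936992}{2983381149279} \approx 12.138$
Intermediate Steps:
$P{\left(g \right)} = 1638$
$\frac{-4806029 + P{\left(121 \right)}}{\frac{1}{2784912 + z{\left(-2180 \right)}} - 395815} = \frac{-4806029 + 1638}{\frac{1}{2784912 + \left(-2180\right)^{2}} - 395815} = - \frac{4804391}{\frac{1}{2784912 + 4752400} - 395815} = - \frac{4804391}{\frac{1}{7537312} - 395815} = - \frac{4804391}{- \frac{2983381149279}{7537312}} = \left(-4804391\right) \left(- \frac{7537312}{2983381149279}\right) = \frac{36212193936992}{2983381149279}$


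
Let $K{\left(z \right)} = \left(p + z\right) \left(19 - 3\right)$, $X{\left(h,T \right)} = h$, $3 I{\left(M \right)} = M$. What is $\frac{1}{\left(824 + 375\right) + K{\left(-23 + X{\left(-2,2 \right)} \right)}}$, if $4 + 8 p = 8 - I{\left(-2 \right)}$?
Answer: $\frac{3}{2425} \approx 0.0012371$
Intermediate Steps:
$I{\left(M \right)} = \frac{M}{3}$
$p = \frac{7}{12}$ ($p = - \frac{1}{2} + \frac{8 - \frac{1}{3} \left(-2\right)}{8} = - \frac{1}{2} + \frac{8 - - \frac{2}{3}}{8} = - \frac{1}{2} + \frac{8 + \frac{2}{3}}{8} = - \frac{1}{2} + \frac{1}{8} \cdot \frac{26}{3} = - \frac{1}{2} + \frac{13}{12} = \frac{7}{12} \approx 0.58333$)
$K{\left(z \right)} = \frac{28}{3} + 16 z$ ($K{\left(z \right)} = \left(\frac{7}{12} + z\right) \left(19 - 3\right) = \left(\frac{7}{12} + z\right) 16 = \frac{28}{3} + 16 z$)
$\frac{1}{\left(824 + 375\right) + K{\left(-23 + X{\left(-2,2 \right)} \right)}} = \frac{1}{\left(824 + 375\right) + \left(\frac{28}{3} + 16 \left(-23 - 2\right)\right)} = \frac{1}{1199 + \left(\frac{28}{3} + 16 \left(-25\right)\right)} = \frac{1}{1199 + \left(\frac{28}{3} - 400\right)} = \frac{1}{1199 - \frac{1172}{3}} = \frac{1}{\frac{2425}{3}} = \frac{3}{2425}$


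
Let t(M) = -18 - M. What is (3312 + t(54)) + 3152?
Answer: 6392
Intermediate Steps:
(3312 + t(54)) + 3152 = (3312 + (-18 - 1*54)) + 3152 = (3312 + (-18 - 54)) + 3152 = (3312 - 72) + 3152 = 3240 + 3152 = 6392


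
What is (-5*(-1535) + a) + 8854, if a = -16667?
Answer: -138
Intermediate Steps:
(-5*(-1535) + a) + 8854 = (-5*(-1535) - 16667) + 8854 = (7675 - 16667) + 8854 = -8992 + 8854 = -138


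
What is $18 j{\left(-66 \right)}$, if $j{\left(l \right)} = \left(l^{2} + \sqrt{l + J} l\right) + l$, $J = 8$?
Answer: $77220 - 1188 i \sqrt{58} \approx 77220.0 - 9047.5 i$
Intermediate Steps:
$j{\left(l \right)} = l + l^{2} + l \sqrt{8 + l}$ ($j{\left(l \right)} = \left(l^{2} + \sqrt{l + 8} l\right) + l = \left(l^{2} + \sqrt{8 + l} l\right) + l = \left(l^{2} + l \sqrt{8 + l}\right) + l = l + l^{2} + l \sqrt{8 + l}$)
$18 j{\left(-66 \right)} = 18 \left(- 66 \left(1 - 66 + \sqrt{8 - 66}\right)\right) = 18 \left(- 66 \left(1 - 66 + \sqrt{-58}\right)\right) = 18 \left(- 66 \left(1 - 66 + i \sqrt{58}\right)\right) = 18 \left(- 66 \left(-65 + i \sqrt{58}\right)\right) = 18 \left(4290 - 66 i \sqrt{58}\right) = 77220 - 1188 i \sqrt{58}$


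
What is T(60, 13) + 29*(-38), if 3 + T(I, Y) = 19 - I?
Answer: -1146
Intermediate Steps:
T(I, Y) = 16 - I (T(I, Y) = -3 + (19 - I) = 16 - I)
T(60, 13) + 29*(-38) = (16 - 1*60) + 29*(-38) = (16 - 60) - 1102 = -44 - 1102 = -1146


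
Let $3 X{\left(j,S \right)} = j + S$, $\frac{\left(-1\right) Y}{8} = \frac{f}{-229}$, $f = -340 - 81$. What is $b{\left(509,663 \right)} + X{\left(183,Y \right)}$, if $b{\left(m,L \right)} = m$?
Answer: $\frac{388222}{687} \approx 565.1$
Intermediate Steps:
$f = -421$ ($f = -340 - 81 = -421$)
$Y = - \frac{3368}{229}$ ($Y = - 8 \left(- \frac{421}{-229}\right) = - 8 \left(\left(-421\right) \left(- \frac{1}{229}\right)\right) = \left(-8\right) \frac{421}{229} = - \frac{3368}{229} \approx -14.707$)
$X{\left(j,S \right)} = \frac{S}{3} + \frac{j}{3}$ ($X{\left(j,S \right)} = \frac{j + S}{3} = \frac{S + j}{3} = \frac{S}{3} + \frac{j}{3}$)
$b{\left(509,663 \right)} + X{\left(183,Y \right)} = 509 + \left(\frac{1}{3} \left(- \frac{3368}{229}\right) + \frac{1}{3} \cdot 183\right) = 509 + \left(- \frac{3368}{687} + 61\right) = 509 + \frac{38539}{687} = \frac{388222}{687}$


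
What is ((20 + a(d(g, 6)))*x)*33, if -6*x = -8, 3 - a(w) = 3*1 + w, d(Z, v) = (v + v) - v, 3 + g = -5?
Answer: 616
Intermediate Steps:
g = -8 (g = -3 - 5 = -8)
d(Z, v) = v (d(Z, v) = 2*v - v = v)
a(w) = -w (a(w) = 3 - (3*1 + w) = 3 - (3 + w) = 3 + (-3 - w) = -w)
x = 4/3 (x = -⅙*(-8) = 4/3 ≈ 1.3333)
((20 + a(d(g, 6)))*x)*33 = ((20 - 1*6)*(4/3))*33 = ((20 - 6)*(4/3))*33 = (14*(4/3))*33 = (56/3)*33 = 616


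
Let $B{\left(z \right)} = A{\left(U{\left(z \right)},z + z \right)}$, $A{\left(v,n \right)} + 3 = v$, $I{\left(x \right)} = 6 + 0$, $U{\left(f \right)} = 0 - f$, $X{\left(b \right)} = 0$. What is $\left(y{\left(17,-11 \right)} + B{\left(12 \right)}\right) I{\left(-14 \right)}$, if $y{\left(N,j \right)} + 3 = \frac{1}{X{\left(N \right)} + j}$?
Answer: $- \frac{1194}{11} \approx -108.55$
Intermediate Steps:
$U{\left(f \right)} = - f$
$I{\left(x \right)} = 6$
$A{\left(v,n \right)} = -3 + v$
$B{\left(z \right)} = -3 - z$
$y{\left(N,j \right)} = -3 + \frac{1}{j}$ ($y{\left(N,j \right)} = -3 + \frac{1}{0 + j} = -3 + \frac{1}{j}$)
$\left(y{\left(17,-11 \right)} + B{\left(12 \right)}\right) I{\left(-14 \right)} = \left(\left(-3 + \frac{1}{-11}\right) - 15\right) 6 = \left(\left(-3 - \frac{1}{11}\right) - 15\right) 6 = \left(- \frac{34}{11} - 15\right) 6 = \left(- \frac{199}{11}\right) 6 = - \frac{1194}{11}$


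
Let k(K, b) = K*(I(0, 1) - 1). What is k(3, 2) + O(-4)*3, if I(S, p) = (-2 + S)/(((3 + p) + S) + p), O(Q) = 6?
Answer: 69/5 ≈ 13.800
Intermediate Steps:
I(S, p) = (-2 + S)/(3 + S + 2*p) (I(S, p) = (-2 + S)/((3 + S + p) + p) = (-2 + S)/(3 + S + 2*p))
k(K, b) = -7*K/5 (k(K, b) = K*((-2 + 0)/(3 + 0 + 2*1) - 1) = K*(-2/(3 + 0 + 2) - 1) = K*(-2/5 - 1) = K*(-7/5) = -7*K/5)
k(3, 2) + O(-4)*3 = -7/5*3 + 6*3 = -21/5 + 18 = 69/5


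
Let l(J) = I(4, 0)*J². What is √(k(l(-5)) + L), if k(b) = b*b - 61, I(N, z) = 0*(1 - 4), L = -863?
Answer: 2*I*√231 ≈ 30.397*I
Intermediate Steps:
I(N, z) = 0 (I(N, z) = 0*(-3) = 0)
l(J) = 0 (l(J) = 0*J² = 0)
k(b) = -61 + b² (k(b) = b² - 61 = -61 + b²)
√(k(l(-5)) + L) = √((-61 + 0²) - 863) = √((-61 + 0) - 863) = √(-61 - 863) = √(-924) = 2*I*√231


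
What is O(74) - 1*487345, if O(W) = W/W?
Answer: -487344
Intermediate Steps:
O(W) = 1
O(74) - 1*487345 = 1 - 1*487345 = 1 - 487345 = -487344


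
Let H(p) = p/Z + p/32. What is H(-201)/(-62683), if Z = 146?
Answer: 17889/146427488 ≈ 0.00012217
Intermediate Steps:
H(p) = 89*p/2336 (H(p) = p/146 + p/32 = 89*p/2336)
H(-201)/(-62683) = ((89/2336)*(-201))/(-62683) = -17889/2336*(-1/62683) = 17889/146427488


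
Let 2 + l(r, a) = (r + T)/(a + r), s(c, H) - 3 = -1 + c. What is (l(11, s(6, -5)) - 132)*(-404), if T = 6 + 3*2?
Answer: 1019292/19 ≈ 53647.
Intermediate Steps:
s(c, H) = 2 + c (s(c, H) = 3 + (-1 + c) = 2 + c)
T = 12 (T = 6 + 6 = 12)
l(r, a) = -2 + (12 + r)/(a + r) (l(r, a) = -2 + (r + 12)/(a + r) = -2 + (12 + r)/(a + r))
(l(11, s(6, -5)) - 132)*(-404) = ((12 - 1*11 - 2*(2 + 6))/((2 + 6) + 11) - 132)*(-404) = ((12 - 11 - 2*8)/(8 + 11) - 132)*(-404) = ((12 - 11 - 16)/19 - 132)*(-404) = ((1/19)*(-15) - 132)*(-404) = (-15/19 - 132)*(-404) = -2523/19*(-404) = 1019292/19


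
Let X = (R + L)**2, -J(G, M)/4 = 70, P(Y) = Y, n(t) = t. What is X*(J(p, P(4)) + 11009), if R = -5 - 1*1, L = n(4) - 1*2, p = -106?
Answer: 171664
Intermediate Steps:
J(G, M) = -280 (J(G, M) = -4*70 = -280)
L = 2 (L = 4 - 1*2 = 4 - 2 = 2)
R = -6 (R = -5 - 1 = -6)
X = 16 (X = (-6 + 2)**2 = (-4)**2 = 16)
X*(J(p, P(4)) + 11009) = 16*(-280 + 11009) = 16*10729 = 171664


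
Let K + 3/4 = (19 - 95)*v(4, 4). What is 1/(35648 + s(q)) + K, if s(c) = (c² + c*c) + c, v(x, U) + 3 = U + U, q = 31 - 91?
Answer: -8145765/21394 ≈ -380.75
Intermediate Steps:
q = -60
v(x, U) = -3 + 2*U (v(x, U) = -3 + (U + U) = -3 + 2*U)
s(c) = c + 2*c² (s(c) = (c² + c²) + c = 2*c² + c = c + 2*c²)
K = -1523/4 (K = -¾ + (19 - 95)*(-3 + 2*4) = -¾ - 76*(-3 + 8) = -¾ - 76*5 = -¾ - 380 = -1523/4 ≈ -380.75)
1/(35648 + s(q)) + K = 1/(35648 - 60*(1 + 2*(-60))) - 1523/4 = 1/(35648 - 60*(1 - 120)) - 1523/4 = 1/(35648 - 60*(-119)) - 1523/4 = 1/(35648 + 7140) - 1523/4 = 1/42788 - 1523/4 = -8145765/21394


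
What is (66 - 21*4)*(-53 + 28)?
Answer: 450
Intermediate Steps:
(66 - 21*4)*(-53 + 28) = (66 - 84)*(-25) = -18*(-25) = 450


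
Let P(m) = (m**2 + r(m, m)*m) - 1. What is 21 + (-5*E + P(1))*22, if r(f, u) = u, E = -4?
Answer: 483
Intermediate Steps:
P(m) = -1 + 2*m**2 (P(m) = (m**2 + m*m) - 1 = (m**2 + m**2) - 1 = 2*m**2 - 1 = -1 + 2*m**2)
21 + (-5*E + P(1))*22 = 21 + (-5*(-4) + (-1 + 2*1**2))*22 = 21 + (20 + (-1 + 2*1))*22 = 21 + (20 + (-1 + 2))*22 = 21 + (20 + 1)*22 = 21 + 21*22 = 21 + 462 = 483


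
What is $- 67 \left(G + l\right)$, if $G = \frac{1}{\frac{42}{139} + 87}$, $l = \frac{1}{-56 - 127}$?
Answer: $- \frac{99026}{246745} \approx -0.40133$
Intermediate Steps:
$l = - \frac{1}{183}$ ($l = \frac{1}{-183} = - \frac{1}{183} \approx -0.0054645$)
$G = \frac{139}{12135}$ ($G = \frac{1}{42 \cdot \frac{1}{139} + 87} = \frac{1}{\frac{42}{139} + 87} = \frac{1}{\frac{12135}{139}} = \frac{139}{12135} \approx 0.011454$)
$- 67 \left(G + l\right) = - 67 \left(\frac{139}{12135} - \frac{1}{183}\right) = \left(-67\right) \frac{1478}{246745} = - \frac{99026}{246745}$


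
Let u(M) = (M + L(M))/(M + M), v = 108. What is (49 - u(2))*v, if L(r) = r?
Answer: 5184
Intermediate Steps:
u(M) = 1 (u(M) = (M + M)/(M + M) = (2*M)/((2*M)) = (2*M)*(1/(2*M)) = 1)
(49 - u(2))*v = (49 - 1*1)*108 = (49 - 1)*108 = 48*108 = 5184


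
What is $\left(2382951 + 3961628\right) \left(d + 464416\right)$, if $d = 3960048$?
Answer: $28071361380656$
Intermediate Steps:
$\left(2382951 + 3961628\right) \left(d + 464416\right) = \left(2382951 + 3961628\right) \left(3960048 + 464416\right) = 6344579 \cdot 4424464 = 28071361380656$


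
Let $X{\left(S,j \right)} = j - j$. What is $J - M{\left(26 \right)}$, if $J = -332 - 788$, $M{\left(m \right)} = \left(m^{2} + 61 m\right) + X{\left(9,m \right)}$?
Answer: $-3382$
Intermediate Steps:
$X{\left(S,j \right)} = 0$
$M{\left(m \right)} = m^{2} + 61 m$ ($M{\left(m \right)} = \left(m^{2} + 61 m\right) + 0 = m^{2} + 61 m$)
$J = -1120$
$J - M{\left(26 \right)} = -1120 - 26 \left(61 + 26\right) = -1120 - 26 \cdot 87 = -1120 - 2262 = -3382$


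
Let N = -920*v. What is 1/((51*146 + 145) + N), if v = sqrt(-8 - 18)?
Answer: 7591/79629681 + 920*I*sqrt(26)/79629681 ≈ 9.5329e-5 + 5.8911e-5*I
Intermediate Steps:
v = I*sqrt(26) (v = sqrt(-26) = I*sqrt(26) ≈ 5.099*I)
N = -920*I*sqrt(26) ≈ -4691.1*I
1/((51*146 + 145) + N) = 1/((51*146 + 145) - 920*I*sqrt(26)) = 1/((7446 + 145) - 920*I*sqrt(26)) = 1/(7591 - 920*I*sqrt(26))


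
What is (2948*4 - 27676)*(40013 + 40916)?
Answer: -1285476236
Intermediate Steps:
(2948*4 - 27676)*(40013 + 40916) = (11792 - 27676)*80929 = -15884*80929 = -1285476236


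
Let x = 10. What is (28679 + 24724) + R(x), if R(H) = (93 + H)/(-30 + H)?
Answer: 1067957/20 ≈ 53398.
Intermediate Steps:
R(H) = (93 + H)/(-30 + H)
(28679 + 24724) + R(x) = (28679 + 24724) + (93 + 10)/(-30 + 10) = 53403 + 103/(-20) = 53403 - 1/20*103 = 53403 - 103/20 = 1067957/20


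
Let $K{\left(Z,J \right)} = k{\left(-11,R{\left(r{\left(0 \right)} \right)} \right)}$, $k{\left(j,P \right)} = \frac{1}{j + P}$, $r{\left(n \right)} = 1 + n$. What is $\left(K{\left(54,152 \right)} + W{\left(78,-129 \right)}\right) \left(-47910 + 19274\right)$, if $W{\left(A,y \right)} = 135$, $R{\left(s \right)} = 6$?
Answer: $- \frac{19300664}{5} \approx -3.8601 \cdot 10^{6}$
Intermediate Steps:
$k{\left(j,P \right)} = \frac{1}{P + j}$
$K{\left(Z,J \right)} = - \frac{1}{5}$ ($K{\left(Z,J \right)} = \frac{1}{6 - 11} = \frac{1}{-5} = - \frac{1}{5}$)
$\left(K{\left(54,152 \right)} + W{\left(78,-129 \right)}\right) \left(-47910 + 19274\right) = \left(- \frac{1}{5} + 135\right) \left(-47910 + 19274\right) = \frac{674}{5} \left(-28636\right) = - \frac{19300664}{5}$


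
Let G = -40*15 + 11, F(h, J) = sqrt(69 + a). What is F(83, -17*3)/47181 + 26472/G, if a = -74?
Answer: -26472/589 + I*sqrt(5)/47181 ≈ -44.944 + 4.7393e-5*I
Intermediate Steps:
F(h, J) = I*sqrt(5) (F(h, J) = sqrt(69 - 74) = sqrt(-5) = I*sqrt(5))
G = -589 (G = -20*30 + 11 = -600 + 11 = -589)
F(83, -17*3)/47181 + 26472/G = (I*sqrt(5))/47181 + 26472/(-589) = (I*sqrt(5))*(1/47181) + 26472*(-1/589) = I*sqrt(5)/47181 - 26472/589 = -26472/589 + I*sqrt(5)/47181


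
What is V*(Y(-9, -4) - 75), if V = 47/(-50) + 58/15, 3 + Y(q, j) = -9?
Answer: -12731/50 ≈ -254.62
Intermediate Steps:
Y(q, j) = -12 (Y(q, j) = -3 - 9 = -12)
V = 439/150 (V = 47*(-1/50) + 58*(1/15) = -47/50 + 58/15 = 439/150 ≈ 2.9267)
V*(Y(-9, -4) - 75) = 439*(-12 - 75)/150 = (439/150)*(-87) = -12731/50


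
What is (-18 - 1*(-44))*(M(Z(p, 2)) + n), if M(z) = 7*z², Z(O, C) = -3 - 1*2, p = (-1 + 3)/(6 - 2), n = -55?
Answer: 3120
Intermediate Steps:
p = ½ (p = 2/4 = 2*(¼) = ½ ≈ 0.50000)
Z(O, C) = -5 (Z(O, C) = -3 - 2 = -5)
(-18 - 1*(-44))*(M(Z(p, 2)) + n) = (-18 - 1*(-44))*(7*(-5)² - 55) = (-18 + 44)*(7*25 - 55) = 26*(175 - 55) = 26*120 = 3120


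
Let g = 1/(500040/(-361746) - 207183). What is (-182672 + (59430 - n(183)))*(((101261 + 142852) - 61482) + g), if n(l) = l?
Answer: -31285609891226493900/1387928177 ≈ -2.2541e+10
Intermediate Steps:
g = -6699/1387928177 (g = 1/(500040*(-1/361746) - 207183) = 1/(-9260/6699 - 207183) = 1/(-1387928177/6699) = -6699/1387928177 ≈ -4.8266e-6)
(-182672 + (59430 - n(183)))*(((101261 + 142852) - 61482) + g) = (-182672 + (59430 - 1*183))*(((101261 + 142852) - 61482) - 6699/1387928177) = (-182672 + (59430 - 183))*((244113 - 61482) - 6699/1387928177) = (-182672 + 59247)*(182631 - 6699/1387928177) = -123425*253478710886988/1387928177 = -31285609891226493900/1387928177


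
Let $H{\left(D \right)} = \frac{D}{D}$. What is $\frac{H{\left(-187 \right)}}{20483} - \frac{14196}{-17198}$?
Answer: $\frac{145396933}{176133317} \approx 0.82549$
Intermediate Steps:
$H{\left(D \right)} = 1$
$\frac{H{\left(-187 \right)}}{20483} - \frac{14196}{-17198} = 1 \cdot \frac{1}{20483} - \frac{14196}{-17198} = 1 \cdot \frac{1}{20483} - 14196 \left(- \frac{1}{17198}\right) = \frac{1}{20483} - - \frac{7098}{8599} = \frac{1}{20483} + \frac{7098}{8599} = \frac{145396933}{176133317}$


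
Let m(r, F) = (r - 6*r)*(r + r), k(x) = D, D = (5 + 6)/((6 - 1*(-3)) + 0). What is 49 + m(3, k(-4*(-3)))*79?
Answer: -7061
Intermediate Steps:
D = 11/9 (D = 11/((6 + 3) + 0) = 11/(9 + 0) = 11/9 ≈ 1.2222)
k(x) = 11/9
m(r, F) = -10*r² (m(r, F) = (-5*r)*(2*r) = -10*r²)
49 + m(3, k(-4*(-3)))*79 = 49 - 10*3²*79 = 49 - 10*9*79 = 49 - 90*79 = 49 - 7110 = -7061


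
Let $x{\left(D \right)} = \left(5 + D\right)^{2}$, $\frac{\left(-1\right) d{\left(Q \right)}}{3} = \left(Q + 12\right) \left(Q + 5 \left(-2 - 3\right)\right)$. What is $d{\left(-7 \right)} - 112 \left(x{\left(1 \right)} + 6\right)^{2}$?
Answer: $-197088$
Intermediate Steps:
$d{\left(Q \right)} = - 3 \left(-25 + Q\right) \left(12 + Q\right)$ ($d{\left(Q \right)} = - 3 \left(Q + 12\right) \left(Q + 5 \left(-2 - 3\right)\right) = - 3 \left(12 + Q\right) \left(Q + 5 \left(-5\right)\right) = - 3 \left(12 + Q\right) \left(Q - 25\right) = - 3 \left(12 + Q\right) \left(-25 + Q\right) = - 3 \left(-25 + Q\right) \left(12 + Q\right)$)
$d{\left(-7 \right)} - 112 \left(x{\left(1 \right)} + 6\right)^{2} = \left(900 - 3 \left(-7\right)^{2} + 39 \left(-7\right)\right) - 112 \left(\left(5 + 1\right)^{2} + 6\right)^{2} = \left(900 - 147 - 273\right) - 112 \left(6^{2} + 6\right)^{2} = \left(900 - 147 - 273\right) - 112 \left(36 + 6\right)^{2} = 480 - 112 \cdot 42^{2} = 480 - 197568 = -197088$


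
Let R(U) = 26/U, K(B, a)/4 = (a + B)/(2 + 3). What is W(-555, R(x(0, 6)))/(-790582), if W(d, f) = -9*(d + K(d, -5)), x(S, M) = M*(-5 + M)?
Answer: -9027/790582 ≈ -0.011418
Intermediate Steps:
K(B, a) = 4*B/5 + 4*a/5 (K(B, a) = 4*((a + B)/(2 + 3)) = 4*((B + a)/5) = 4*((B + a)*(⅕)) = 4*(B/5 + a/5) = 4*B/5 + 4*a/5)
W(d, f) = 36 - 81*d/5 (W(d, f) = -9*(d + (4*d/5 + (⅘)*(-5))) = -9*(d + (4*d/5 - 4)) = -9*(d + (-4 + 4*d/5)) = -9*(-4 + 9*d/5) = 36 - 81*d/5)
W(-555, R(x(0, 6)))/(-790582) = (36 - 81/5*(-555))/(-790582) = (36 + 8991)*(-1/790582) = 9027*(-1/790582) = -9027/790582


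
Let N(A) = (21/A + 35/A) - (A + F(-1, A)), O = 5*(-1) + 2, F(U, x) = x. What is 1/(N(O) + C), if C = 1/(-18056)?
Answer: -54168/686131 ≈ -0.078947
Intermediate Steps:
O = -3 (O = -5 + 2 = -3)
C = -1/18056 ≈ -5.5383e-5
N(A) = -2*A + 56/A (N(A) = (21/A + 35/A) - (A + A) = 56/A - 2*A = -2*A + 56/A)
1/(N(O) + C) = 1/((-2*(-3) + 56/(-3)) - 1/18056) = 1/((6 + 56*(-⅓)) - 1/18056) = 1/((6 - 56/3) - 1/18056) = 1/(-38/3 - 1/18056) = 1/(-686131/54168) = -54168/686131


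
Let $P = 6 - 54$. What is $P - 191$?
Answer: $-239$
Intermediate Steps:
$P = -48$ ($P = 6 - 54 = -48$)
$P - 191 = -48 - 191 = -239$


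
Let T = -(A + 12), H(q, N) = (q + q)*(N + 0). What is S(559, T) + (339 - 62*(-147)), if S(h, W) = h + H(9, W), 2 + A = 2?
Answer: 9796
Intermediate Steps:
A = 0 (A = -2 + 2 = 0)
H(q, N) = 2*N*q (H(q, N) = (2*q)*N = 2*N*q)
T = -12 (T = -(0 + 12) = -1*12 = -12)
S(h, W) = h + 18*W (S(h, W) = h + 2*W*9 = h + 18*W)
S(559, T) + (339 - 62*(-147)) = (559 + 18*(-12)) + (339 - 62*(-147)) = (559 - 216) + (339 + 9114) = 343 + 9453 = 9796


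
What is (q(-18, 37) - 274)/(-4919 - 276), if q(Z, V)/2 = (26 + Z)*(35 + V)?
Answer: -878/5195 ≈ -0.16901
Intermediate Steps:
q(Z, V) = 2*(26 + Z)*(35 + V) (q(Z, V) = 2*((26 + Z)*(35 + V)) = 2*(26 + Z)*(35 + V))
(q(-18, 37) - 274)/(-4919 - 276) = ((1820 + 52*37 + 70*(-18) + 2*37*(-18)) - 274)/(-4919 - 276) = ((1820 + 1924 - 1260 - 1332) - 274)/(-5195) = (1152 - 274)*(-1/5195) = 878*(-1/5195) = -878/5195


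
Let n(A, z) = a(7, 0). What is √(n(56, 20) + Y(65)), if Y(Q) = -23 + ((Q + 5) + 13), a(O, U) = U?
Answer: 2*√15 ≈ 7.7460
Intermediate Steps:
n(A, z) = 0
Y(Q) = -5 + Q (Y(Q) = -23 + ((5 + Q) + 13) = -23 + (18 + Q) = -5 + Q)
√(n(56, 20) + Y(65)) = √(0 + (-5 + 65)) = √(0 + 60) = √60 = 2*√15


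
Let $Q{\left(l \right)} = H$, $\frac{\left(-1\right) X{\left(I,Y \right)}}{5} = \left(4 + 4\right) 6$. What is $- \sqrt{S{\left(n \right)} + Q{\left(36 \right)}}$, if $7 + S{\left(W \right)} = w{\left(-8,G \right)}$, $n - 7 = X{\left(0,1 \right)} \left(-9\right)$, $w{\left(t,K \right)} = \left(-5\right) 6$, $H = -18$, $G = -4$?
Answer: $- i \sqrt{55} \approx - 7.4162 i$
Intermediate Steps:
$w{\left(t,K \right)} = -30$
$X{\left(I,Y \right)} = -240$ ($X{\left(I,Y \right)} = - 5 \left(4 + 4\right) 6 = - 5 \cdot 8 \cdot 6 = \left(-5\right) 48 = -240$)
$Q{\left(l \right)} = -18$
$n = 2167$ ($n = 7 - -2160 = 7 + 2160 = 2167$)
$S{\left(W \right)} = -37$ ($S{\left(W \right)} = -7 - 30 = -37$)
$- \sqrt{S{\left(n \right)} + Q{\left(36 \right)}} = - \sqrt{-37 - 18} = - \sqrt{-55} = - i \sqrt{55}$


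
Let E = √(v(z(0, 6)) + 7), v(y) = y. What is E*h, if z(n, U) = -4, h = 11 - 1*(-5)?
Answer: 16*√3 ≈ 27.713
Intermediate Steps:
h = 16 (h = 11 + 5 = 16)
E = √3 (E = √(-4 + 7) = √3 ≈ 1.7320)
E*h = √3*16 = 16*√3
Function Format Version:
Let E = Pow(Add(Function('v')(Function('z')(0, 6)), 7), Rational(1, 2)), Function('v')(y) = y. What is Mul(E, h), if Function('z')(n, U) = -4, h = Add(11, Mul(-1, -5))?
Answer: Mul(16, Pow(3, Rational(1, 2))) ≈ 27.713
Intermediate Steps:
h = 16 (h = Add(11, 5) = 16)
E = Pow(3, Rational(1, 2)) (E = Pow(Add(-4, 7), Rational(1, 2)) = Pow(3, Rational(1, 2)) ≈ 1.7320)
Mul(E, h) = Mul(Pow(3, Rational(1, 2)), 16) = Mul(16, Pow(3, Rational(1, 2)))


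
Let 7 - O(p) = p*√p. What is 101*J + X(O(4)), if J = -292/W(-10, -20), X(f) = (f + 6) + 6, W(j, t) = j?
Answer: 14801/5 ≈ 2960.2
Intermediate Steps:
O(p) = 7 - p^(3/2) (O(p) = 7 - p*√p = 7 - p^(3/2))
X(f) = 12 + f (X(f) = (6 + f) + 6 = 12 + f)
J = 146/5 (J = -292/(-10) = -292*(-⅒) = 146/5 ≈ 29.200)
101*J + X(O(4)) = 101*(146/5) + (12 + (7 - 4^(3/2))) = 14746/5 + (12 + (7 - 1*8)) = 14746/5 + (12 + (7 - 8)) = 14746/5 + (12 - 1) = 14746/5 + 11 = 14801/5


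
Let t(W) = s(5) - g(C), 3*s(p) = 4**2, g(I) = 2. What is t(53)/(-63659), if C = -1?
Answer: -10/190977 ≈ -5.2362e-5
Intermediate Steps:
s(p) = 16/3 (s(p) = (1/3)*4**2 = (1/3)*16 = 16/3)
t(W) = 10/3 (t(W) = 16/3 - 1*2 = 16/3 - 2 = 10/3)
t(53)/(-63659) = (10/3)/(-63659) = (10/3)*(-1/63659) = -10/190977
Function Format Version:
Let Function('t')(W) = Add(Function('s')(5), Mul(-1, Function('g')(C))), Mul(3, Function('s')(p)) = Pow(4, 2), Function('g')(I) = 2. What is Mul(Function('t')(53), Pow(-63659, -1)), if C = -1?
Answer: Rational(-10, 190977) ≈ -5.2362e-5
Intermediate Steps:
Function('s')(p) = Rational(16, 3) (Function('s')(p) = Mul(Rational(1, 3), Pow(4, 2)) = Mul(Rational(1, 3), 16) = Rational(16, 3))
Function('t')(W) = Rational(10, 3) (Function('t')(W) = Add(Rational(16, 3), Mul(-1, 2)) = Add(Rational(16, 3), -2) = Rational(10, 3))
Mul(Function('t')(53), Pow(-63659, -1)) = Mul(Rational(10, 3), Pow(-63659, -1)) = Mul(Rational(10, 3), Rational(-1, 63659)) = Rational(-10, 190977)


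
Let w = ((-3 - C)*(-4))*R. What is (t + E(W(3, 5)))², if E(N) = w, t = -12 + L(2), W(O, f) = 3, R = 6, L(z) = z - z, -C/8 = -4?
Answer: 685584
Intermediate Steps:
C = 32 (C = -8*(-4) = 32)
L(z) = 0
t = -12 (t = -12 + 0 = -12)
w = 840 (w = ((-3 - 1*32)*(-4))*6 = ((-3 - 32)*(-4))*6 = -35*(-4)*6 = 140*6 = 840)
E(N) = 840
(t + E(W(3, 5)))² = (-12 + 840)² = 828² = 685584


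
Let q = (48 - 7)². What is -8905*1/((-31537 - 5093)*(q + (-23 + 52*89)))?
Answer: 1781/46051236 ≈ 3.8674e-5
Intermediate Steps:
q = 1681 (q = 41² = 1681)
-8905*1/((-31537 - 5093)*(q + (-23 + 52*89))) = -8905*1/((-31537 - 5093)*(1681 + (-23 + 52*89))) = -8905*(-1/(36630*(1681 + (-23 + 4628)))) = -8905*(-1/(36630*(1681 + 4605))) = -8905/(6286*(-36630)) = -8905/(-230256180) = -8905*(-1/230256180) = 1781/46051236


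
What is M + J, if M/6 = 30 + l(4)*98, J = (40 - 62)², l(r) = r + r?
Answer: 5368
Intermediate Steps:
l(r) = 2*r
J = 484 (J = (-22)² = 484)
M = 4884 (M = 6*(30 + (2*4)*98) = 6*(30 + 8*98) = 6*(30 + 784) = 6*814 = 4884)
M + J = 4884 + 484 = 5368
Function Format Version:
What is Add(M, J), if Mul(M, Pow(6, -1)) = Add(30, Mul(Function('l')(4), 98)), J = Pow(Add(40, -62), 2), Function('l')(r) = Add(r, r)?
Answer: 5368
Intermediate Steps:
Function('l')(r) = Mul(2, r)
J = 484 (J = Pow(-22, 2) = 484)
M = 4884 (M = Mul(6, Add(30, Mul(Mul(2, 4), 98))) = Mul(6, Add(30, Mul(8, 98))) = Mul(6, Add(30, 784)) = Mul(6, 814) = 4884)
Add(M, J) = Add(4884, 484) = 5368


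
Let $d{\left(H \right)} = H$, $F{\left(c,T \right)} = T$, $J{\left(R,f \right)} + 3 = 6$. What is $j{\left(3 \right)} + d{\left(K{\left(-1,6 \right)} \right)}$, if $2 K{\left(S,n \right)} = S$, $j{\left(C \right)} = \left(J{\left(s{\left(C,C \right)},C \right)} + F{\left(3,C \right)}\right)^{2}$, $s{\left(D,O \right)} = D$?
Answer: $\frac{71}{2} \approx 35.5$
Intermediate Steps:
$J{\left(R,f \right)} = 3$ ($J{\left(R,f \right)} = -3 + 6 = 3$)
$j{\left(C \right)} = \left(3 + C\right)^{2}$
$K{\left(S,n \right)} = \frac{S}{2}$
$j{\left(3 \right)} + d{\left(K{\left(-1,6 \right)} \right)} = \left(3 + 3\right)^{2} + \frac{1}{2} \left(-1\right) = 6^{2} - \frac{1}{2} = 36 - \frac{1}{2} = \frac{71}{2}$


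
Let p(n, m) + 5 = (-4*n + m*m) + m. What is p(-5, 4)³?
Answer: 42875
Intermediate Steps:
p(n, m) = -5 + m + m² - 4*n (p(n, m) = -5 + ((-4*n + m*m) + m) = -5 + ((-4*n + m²) + m) = -5 + ((m² - 4*n) + m) = -5 + (m + m² - 4*n) = -5 + m + m² - 4*n)
p(-5, 4)³ = (-5 + 4 + 4² - 4*(-5))³ = (-5 + 4 + 16 + 20)³ = 35³ = 42875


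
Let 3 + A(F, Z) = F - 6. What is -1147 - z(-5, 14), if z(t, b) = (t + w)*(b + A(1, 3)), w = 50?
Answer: -1417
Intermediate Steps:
A(F, Z) = -9 + F (A(F, Z) = -3 + (F - 6) = -3 + (-6 + F) = -9 + F)
z(t, b) = (-8 + b)*(50 + t) (z(t, b) = (t + 50)*(b + (-9 + 1)) = (50 + t)*(b - 8) = (50 + t)*(-8 + b) = (-8 + b)*(50 + t))
-1147 - z(-5, 14) = -1147 - (-400 - 8*(-5) + 50*14 + 14*(-5)) = -1147 - (-400 + 40 + 700 - 70) = -1147 - 1*270 = -1147 - 270 = -1417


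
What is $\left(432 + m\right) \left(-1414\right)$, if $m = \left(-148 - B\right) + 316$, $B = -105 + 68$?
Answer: $-900718$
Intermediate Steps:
$B = -37$
$m = 205$ ($m = \left(-148 - -37\right) + 316 = \left(-148 + 37\right) + 316 = -111 + 316 = 205$)
$\left(432 + m\right) \left(-1414\right) = \left(432 + 205\right) \left(-1414\right) = 637 \left(-1414\right) = -900718$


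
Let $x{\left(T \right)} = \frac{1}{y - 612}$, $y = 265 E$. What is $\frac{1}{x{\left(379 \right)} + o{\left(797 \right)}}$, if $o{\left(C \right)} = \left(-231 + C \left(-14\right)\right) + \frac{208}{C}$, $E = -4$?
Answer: $- \frac{1332584}{15176452197} \approx -8.7806 \cdot 10^{-5}$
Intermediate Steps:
$y = -1060$ ($y = 265 \left(-4\right) = -1060$)
$x{\left(T \right)} = - \frac{1}{1672}$ ($x{\left(T \right)} = \frac{1}{-1060 - 612} = \frac{1}{-1672} = - \frac{1}{1672}$)
$o{\left(C \right)} = -231 - 14 C + \frac{208}{C}$ ($o{\left(C \right)} = \left(-231 - 14 C\right) + \frac{208}{C} = -231 - 14 C + \frac{208}{C}$)
$\frac{1}{x{\left(379 \right)} + o{\left(797 \right)}} = \frac{1}{- \frac{1}{1672} - \left(11389 - \frac{208}{797}\right)} = \frac{1}{- \frac{1}{1672} - \frac{9076825}{797}} = \frac{1}{- \frac{15176452197}{1332584}} = - \frac{1332584}{15176452197}$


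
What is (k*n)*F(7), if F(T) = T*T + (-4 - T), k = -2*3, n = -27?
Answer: 6156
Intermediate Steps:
k = -6
F(T) = -4 + T² - T (F(T) = T² + (-4 - T) = -4 + T² - T)
(k*n)*F(7) = (-6*(-27))*(-4 + 7² - 1*7) = 162*(-4 + 49 - 7) = 162*38 = 6156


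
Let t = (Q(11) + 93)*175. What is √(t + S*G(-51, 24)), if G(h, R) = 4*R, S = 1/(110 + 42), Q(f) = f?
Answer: 2*√1642607/19 ≈ 134.91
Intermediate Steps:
S = 1/152 ≈ 0.0065789
t = 18200 (t = (11 + 93)*175 = 104*175 = 18200)
√(t + S*G(-51, 24)) = √(18200 + (4*24)/152) = √(18200 + (1/152)*96) = √(18200 + 12/19) = √(345812/19) = 2*√1642607/19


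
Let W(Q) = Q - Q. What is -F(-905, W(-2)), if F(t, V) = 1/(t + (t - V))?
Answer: 1/1810 ≈ 0.00055249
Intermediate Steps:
W(Q) = 0
F(t, V) = 1/(-V + 2*t)
-F(-905, W(-2)) = -1/(-1*0 + 2*(-905)) = -1/(0 - 1810) = -1/(-1810) = -1*(-1/1810) = 1/1810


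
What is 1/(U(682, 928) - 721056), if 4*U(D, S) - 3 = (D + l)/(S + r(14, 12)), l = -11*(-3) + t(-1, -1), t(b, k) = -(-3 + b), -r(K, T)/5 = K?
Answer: -3432/2474660899 ≈ -1.3869e-6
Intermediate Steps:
r(K, T) = -5*K
t(b, k) = 3 - b
l = 37 (l = -11*(-3) + (3 - 1*(-1)) = 33 + (3 + 1) = 33 + 4 = 37)
U(D, S) = ¾ + (37 + D)/(4*(-70 + S)) (U(D, S) = ¾ + ((D + 37)/(S - 5*14))/4 = ¾ + ((37 + D)/(S - 70))/4 = ¾ + ((37 + D)/(-70 + S))/4 = ¾ + (37 + D)/(4*(-70 + S)))
1/(U(682, 928) - 721056) = 1/((-173 + 682 + 3*928)/(4*(-70 + 928)) - 721056) = 1/((¼)*(-173 + 682 + 2784)/858 - 721056) = 1/((¼)*(1/858)*3293 - 721056) = 1/(3293/3432 - 721056) = 1/(-2474660899/3432) = -3432/2474660899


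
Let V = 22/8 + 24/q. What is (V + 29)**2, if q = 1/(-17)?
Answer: 2265025/16 ≈ 1.4156e+5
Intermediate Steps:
q = -1/17 ≈ -0.058824
V = -1621/4 (V = 22/8 + 24/(-1/17) = 22*(1/8) + 24*(-17) = 11/4 - 408 = -1621/4 ≈ -405.25)
(V + 29)**2 = (-1621/4 + 29)**2 = (-1505/4)**2 = 2265025/16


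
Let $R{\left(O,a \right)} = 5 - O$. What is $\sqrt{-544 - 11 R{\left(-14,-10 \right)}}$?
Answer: $i \sqrt{753} \approx 27.441 i$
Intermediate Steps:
$\sqrt{-544 - 11 R{\left(-14,-10 \right)}} = \sqrt{-544 - 11 \left(5 - -14\right)} = \sqrt{-544 - 11 \left(5 + 14\right)} = \sqrt{-544 - 209} = \sqrt{-753} = i \sqrt{753}$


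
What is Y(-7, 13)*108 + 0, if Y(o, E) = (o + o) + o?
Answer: -2268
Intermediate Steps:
Y(o, E) = 3*o (Y(o, E) = 2*o + o = 3*o)
Y(-7, 13)*108 + 0 = (3*(-7))*108 + 0 = -21*108 + 0 = -2268 + 0 = -2268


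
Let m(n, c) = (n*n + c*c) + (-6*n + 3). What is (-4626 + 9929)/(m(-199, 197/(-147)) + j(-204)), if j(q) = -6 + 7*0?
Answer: 114592527/881513137 ≈ 0.13000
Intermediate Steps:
m(n, c) = 3 + c² + n² - 6*n (m(n, c) = (n² + c²) + (3 - 6*n) = (c² + n²) + (3 - 6*n) = 3 + c² + n² - 6*n)
j(q) = -6 (j(q) = -6 + 0 = -6)
(-4626 + 9929)/(m(-199, 197/(-147)) + j(-204)) = (-4626 + 9929)/((3 + (197/(-147))² + (-199)² - 6*(-199)) - 6) = 5303/((3 + (197*(-1/147))² + 39601 + 1194) - 6) = 5303/((3 + (-197/147)² + 39601 + 1194) - 6) = 5303/((3 + 38809/21609 + 39601 + 1194) - 6) = 5303/(881642791/21609 - 6) = 5303/(881513137/21609) = 5303*(21609/881513137) = 114592527/881513137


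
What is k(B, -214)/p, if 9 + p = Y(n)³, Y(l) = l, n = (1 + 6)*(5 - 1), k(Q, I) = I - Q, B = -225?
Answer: 11/21943 ≈ 0.00050130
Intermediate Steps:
n = 28 (n = 7*4 = 28)
p = 21943 (p = -9 + 28³ = -9 + 21952 = 21943)
k(B, -214)/p = (-214 - 1*(-225))/21943 = (-214 + 225)*(1/21943) = 11*(1/21943) = 11/21943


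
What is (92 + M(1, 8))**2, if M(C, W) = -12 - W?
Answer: 5184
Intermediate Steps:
(92 + M(1, 8))**2 = (92 + (-12 - 1*8))**2 = (92 + (-12 - 8))**2 = (92 - 20)**2 = 72**2 = 5184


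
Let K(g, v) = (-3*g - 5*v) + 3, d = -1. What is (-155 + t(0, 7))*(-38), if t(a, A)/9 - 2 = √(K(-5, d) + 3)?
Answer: 5206 - 342*√26 ≈ 3462.1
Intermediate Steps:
K(g, v) = 3 - 5*v - 3*g (K(g, v) = (-5*v - 3*g) + 3 = 3 - 5*v - 3*g)
t(a, A) = 18 + 9*√26 (t(a, A) = 18 + 9*√((3 - 5*(-1) - 3*(-5)) + 3) = 18 + 9*√((3 + 5 + 15) + 3) = 18 + 9*√(23 + 3) = 18 + 9*√26)
(-155 + t(0, 7))*(-38) = (-155 + (18 + 9*√26))*(-38) = (-137 + 9*√26)*(-38) = 5206 - 342*√26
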